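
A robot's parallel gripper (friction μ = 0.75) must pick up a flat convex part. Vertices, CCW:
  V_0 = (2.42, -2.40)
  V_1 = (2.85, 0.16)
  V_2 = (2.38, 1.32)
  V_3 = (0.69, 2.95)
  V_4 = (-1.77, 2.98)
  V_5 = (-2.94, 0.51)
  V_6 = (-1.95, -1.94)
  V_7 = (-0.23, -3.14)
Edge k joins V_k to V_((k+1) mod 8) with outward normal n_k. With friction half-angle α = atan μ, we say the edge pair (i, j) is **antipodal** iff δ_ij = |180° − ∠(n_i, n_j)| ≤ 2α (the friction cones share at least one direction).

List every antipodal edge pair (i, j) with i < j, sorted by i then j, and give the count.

α = atan 0.75 = 36.87°;  2α = 73.74°
n_0 = (+0.9862, -0.1656)
n_1 = (+0.9268, +0.3755)
n_2 = (+0.6942, +0.7198)
n_3 = (+0.0122, +0.9999)
n_4 = (-0.9037, +0.4281)
n_5 = (-0.9272, -0.3747)
n_6 = (-0.5722, -0.8201)
n_7 = (+0.2690, -0.9632)
  (0,1): δ = 148.41°  ·
  (0,2): δ = 124.43°  ·
  (0,3): δ = 81.16°  ·
  (0,4): δ = 15.81°  ✓
  (0,5): δ = 31.54°  ✓
  (0,6): δ = 64.63°  ✓
  (0,7): δ = 115.14°  ·
  (1,2): δ = 156.02°  ·
  (1,3): δ = 112.76°  ·
  (1,4): δ = 47.40°  ✓
  (1,5): δ = 0.05°  ✓
  (1,6): δ = 33.04°  ✓
  (1,7): δ = 83.55°  ·
  (2,3): δ = 136.73°  ·
  (2,4): δ = 71.38°  ✓
  (2,5): δ = 24.03°  ✓
  (2,6): δ = 9.06°  ✓
  (2,7): δ = 59.57°  ✓
  (3,4): δ = 114.65°  ·
  (3,5): δ = 67.30°  ✓
  (3,6): δ = 34.20°  ✓
  (3,7): δ = 16.30°  ✓
  (4,5): δ = 132.65°  ·
  (4,6): δ = 99.56°  ·
  (4,7): δ = 49.05°  ✓
  (5,6): δ = 146.91°  ·
  (5,7): δ = 96.40°  ·
  (6,7): δ = 129.50°  ·
antipodal pairs: 14

count = 14; pairs: (0,4), (0,5), (0,6), (1,4), (1,5), (1,6), (2,4), (2,5), (2,6), (2,7), (3,5), (3,6), (3,7), (4,7)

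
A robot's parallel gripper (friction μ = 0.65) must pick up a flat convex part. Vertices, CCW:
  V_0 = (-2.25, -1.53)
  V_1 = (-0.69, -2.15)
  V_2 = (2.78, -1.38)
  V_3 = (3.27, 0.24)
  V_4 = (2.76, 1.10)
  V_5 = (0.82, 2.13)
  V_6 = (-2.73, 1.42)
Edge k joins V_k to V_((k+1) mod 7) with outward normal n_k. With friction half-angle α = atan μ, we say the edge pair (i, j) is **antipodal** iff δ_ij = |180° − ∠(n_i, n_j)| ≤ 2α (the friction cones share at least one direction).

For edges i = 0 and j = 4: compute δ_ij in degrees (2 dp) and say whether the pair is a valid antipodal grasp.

δ = 6.29°, valid

α = atan 0.65 = 33.02°;  2α = 66.05°
edge 0: e_0 = (+1.56, -0.62);  n_0 = (-0.3693, -0.9293)
edge 4: e_4 = (-1.94, +1.03);  n_4 = (+0.4689, +0.8832)
∠(n_0, n_4) = 173.71°
δ = |180° − 173.71°| = 6.29°
6.29° ≤ 2α = 66.05°  →  valid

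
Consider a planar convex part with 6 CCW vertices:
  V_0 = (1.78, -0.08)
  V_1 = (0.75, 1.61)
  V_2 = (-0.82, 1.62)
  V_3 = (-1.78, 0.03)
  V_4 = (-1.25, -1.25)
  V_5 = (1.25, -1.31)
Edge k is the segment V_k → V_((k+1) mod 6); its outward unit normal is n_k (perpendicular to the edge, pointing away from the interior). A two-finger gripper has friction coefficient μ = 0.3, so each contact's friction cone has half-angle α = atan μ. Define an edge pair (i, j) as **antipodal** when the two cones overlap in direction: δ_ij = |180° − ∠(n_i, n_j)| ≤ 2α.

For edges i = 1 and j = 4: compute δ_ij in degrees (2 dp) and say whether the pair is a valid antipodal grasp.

α = atan 0.3 = 16.70°;  2α = 33.40°
edge 1: e_1 = (-1.57, +0.01);  n_1 = (+0.0064, +1.0000)
edge 4: e_4 = (+2.50, -0.06);  n_4 = (-0.0240, -0.9997)
∠(n_1, n_4) = 178.99°
δ = |180° − 178.99°| = 1.01°
1.01° ≤ 2α = 33.40°  →  valid

δ = 1.01°, valid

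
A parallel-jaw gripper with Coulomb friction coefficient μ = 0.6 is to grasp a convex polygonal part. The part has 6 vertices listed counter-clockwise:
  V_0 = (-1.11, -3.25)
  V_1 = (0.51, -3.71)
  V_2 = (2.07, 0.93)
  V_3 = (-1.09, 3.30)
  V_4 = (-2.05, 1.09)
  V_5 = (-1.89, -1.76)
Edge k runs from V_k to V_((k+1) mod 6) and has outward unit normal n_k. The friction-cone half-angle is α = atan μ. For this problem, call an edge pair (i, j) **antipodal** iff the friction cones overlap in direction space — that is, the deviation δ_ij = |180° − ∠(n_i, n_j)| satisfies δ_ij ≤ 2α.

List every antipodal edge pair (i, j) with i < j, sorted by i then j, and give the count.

α = atan 0.6 = 30.96°;  2α = 61.93°
n_0 = (-0.2732, -0.9620)
n_1 = (+0.9479, -0.3187)
n_2 = (+0.6000, +0.8000)
n_3 = (-0.9172, +0.3984)
n_4 = (-0.9984, -0.0561)
n_5 = (-0.8859, -0.4638)
  (0,1): δ = 92.73°  ·
  (0,2): δ = 21.02°  ✓
  (0,3): δ = 82.37°  ·
  (0,4): δ = 109.07°  ·
  (0,5): δ = 133.48°  ·
  (1,2): δ = 108.29°  ·
  (1,3): δ = 4.90°  ✓
  (1,4): δ = 21.80°  ✓
  (1,5): δ = 46.21°  ✓
  (2,3): δ = 76.61°  ·
  (2,4): δ = 49.92°  ✓
  (2,5): δ = 25.50°  ✓
  (3,4): δ = 153.31°  ·
  (3,5): δ = 128.89°  ·
  (4,5): δ = 155.58°  ·
antipodal pairs: 6

count = 6; pairs: (0,2), (1,3), (1,4), (1,5), (2,4), (2,5)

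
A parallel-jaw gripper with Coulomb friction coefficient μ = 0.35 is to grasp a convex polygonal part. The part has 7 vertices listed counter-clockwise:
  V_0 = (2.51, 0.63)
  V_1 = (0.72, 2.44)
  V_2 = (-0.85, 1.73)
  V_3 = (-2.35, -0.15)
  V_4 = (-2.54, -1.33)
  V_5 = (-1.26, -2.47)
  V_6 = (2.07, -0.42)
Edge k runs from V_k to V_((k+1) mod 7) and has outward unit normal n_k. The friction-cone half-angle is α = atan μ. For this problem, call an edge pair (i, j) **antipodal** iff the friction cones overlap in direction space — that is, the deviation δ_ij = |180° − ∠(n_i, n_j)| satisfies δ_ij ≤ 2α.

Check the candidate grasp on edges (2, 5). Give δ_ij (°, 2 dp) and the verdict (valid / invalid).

α = atan 0.35 = 19.29°;  2α = 38.58°
edge 2: e_2 = (-1.50, -1.88);  n_2 = (-0.7817, +0.6237)
edge 5: e_5 = (+3.33, +2.05);  n_5 = (+0.5242, -0.8516)
∠(n_2, n_5) = 160.20°
δ = |180° − 160.20°| = 19.80°
19.80° ≤ 2α = 38.58°  →  valid

δ = 19.80°, valid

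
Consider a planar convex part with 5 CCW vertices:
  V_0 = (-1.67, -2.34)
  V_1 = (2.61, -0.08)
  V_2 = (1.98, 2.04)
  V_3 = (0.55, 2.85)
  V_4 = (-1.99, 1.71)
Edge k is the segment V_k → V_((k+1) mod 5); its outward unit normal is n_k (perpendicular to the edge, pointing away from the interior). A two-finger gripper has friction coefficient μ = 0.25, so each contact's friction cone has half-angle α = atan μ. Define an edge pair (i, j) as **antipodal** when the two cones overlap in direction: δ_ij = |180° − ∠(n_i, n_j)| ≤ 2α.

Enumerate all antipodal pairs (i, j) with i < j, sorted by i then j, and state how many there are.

α = atan 0.25 = 14.04°;  2α = 28.07°
n_0 = (+0.4669, -0.8843)
n_1 = (+0.9586, +0.2849)
n_2 = (+0.4929, +0.8701)
n_3 = (-0.4095, +0.9123)
n_4 = (-0.9969, -0.0788)
  (0,1): δ = 101.29°  ·
  (0,2): δ = 57.36°  ·
  (0,3): δ = 3.66°  ✓
  (0,4): δ = 66.68°  ·
  (1,2): δ = 136.08°  ·
  (1,3): δ = 82.38°  ·
  (1,4): δ = 12.03°  ✓
  (2,3): δ = 126.30°  ·
  (2,4): δ = 55.95°  ·
  (3,4): δ = 109.65°  ·
antipodal pairs: 2

count = 2; pairs: (0,3), (1,4)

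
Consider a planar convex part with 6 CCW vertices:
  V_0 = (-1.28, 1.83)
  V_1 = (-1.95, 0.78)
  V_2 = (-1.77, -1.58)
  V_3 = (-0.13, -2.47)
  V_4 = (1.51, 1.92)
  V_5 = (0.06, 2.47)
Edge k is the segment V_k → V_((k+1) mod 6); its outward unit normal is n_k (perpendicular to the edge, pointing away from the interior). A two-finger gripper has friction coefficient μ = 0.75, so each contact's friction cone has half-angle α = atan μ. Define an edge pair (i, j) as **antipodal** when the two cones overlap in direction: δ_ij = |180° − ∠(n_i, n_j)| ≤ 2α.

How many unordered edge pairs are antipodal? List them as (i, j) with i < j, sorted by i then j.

α = atan 0.75 = 36.87°;  2α = 73.74°
n_0 = (-0.8430, +0.5379)
n_1 = (-0.9971, -0.0761)
n_2 = (-0.4770, -0.8789)
n_3 = (+0.9368, -0.3500)
n_4 = (+0.3547, +0.9350)
n_5 = (-0.4310, +0.9024)
  (0,1): δ = 143.10°  ·
  (0,2): δ = 85.95°  ·
  (0,3): δ = 12.06°  ✓
  (0,4): δ = 101.77°  ·
  (0,5): δ = 148.07°  ·
  (1,2): δ = 122.85°  ·
  (1,3): δ = 24.85°  ✓
  (1,4): δ = 64.87°  ✓
  (1,5): δ = 111.17°  ·
  (2,3): δ = 82.00°  ·
  (2,4): δ = 7.72°  ✓
  (2,5): δ = 54.02°  ✓
  (3,4): δ = 90.29°  ·
  (3,5): δ = 43.99°  ✓
  (4,5): δ = 133.70°  ·
antipodal pairs: 6

count = 6; pairs: (0,3), (1,3), (1,4), (2,4), (2,5), (3,5)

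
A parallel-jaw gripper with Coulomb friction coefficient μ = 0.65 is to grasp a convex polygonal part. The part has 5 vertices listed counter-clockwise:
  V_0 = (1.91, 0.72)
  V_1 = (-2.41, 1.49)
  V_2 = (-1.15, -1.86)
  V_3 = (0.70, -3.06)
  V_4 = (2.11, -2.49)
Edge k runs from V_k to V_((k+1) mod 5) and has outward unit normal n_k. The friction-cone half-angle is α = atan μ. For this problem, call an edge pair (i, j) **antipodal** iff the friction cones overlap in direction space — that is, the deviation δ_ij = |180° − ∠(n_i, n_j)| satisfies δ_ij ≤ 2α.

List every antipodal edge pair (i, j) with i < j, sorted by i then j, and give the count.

α = atan 0.65 = 33.02°;  2α = 66.05°
n_0 = (+0.1755, +0.9845)
n_1 = (-0.9360, -0.3520)
n_2 = (-0.5442, -0.8390)
n_3 = (+0.3748, -0.9271)
n_4 = (+0.9981, +0.0622)
  (0,1): δ = 59.28°  ✓
  (0,2): δ = 22.86°  ✓
  (0,3): δ = 32.12°  ✓
  (0,4): δ = 103.67°  ·
  (1,2): δ = 143.58°  ·
  (1,3): δ = 88.60°  ·
  (1,4): δ = 17.05°  ✓
  (2,3): δ = 125.02°  ·
  (2,4): δ = 53.47°  ✓
  (3,4): δ = 108.45°  ·
antipodal pairs: 5

count = 5; pairs: (0,1), (0,2), (0,3), (1,4), (2,4)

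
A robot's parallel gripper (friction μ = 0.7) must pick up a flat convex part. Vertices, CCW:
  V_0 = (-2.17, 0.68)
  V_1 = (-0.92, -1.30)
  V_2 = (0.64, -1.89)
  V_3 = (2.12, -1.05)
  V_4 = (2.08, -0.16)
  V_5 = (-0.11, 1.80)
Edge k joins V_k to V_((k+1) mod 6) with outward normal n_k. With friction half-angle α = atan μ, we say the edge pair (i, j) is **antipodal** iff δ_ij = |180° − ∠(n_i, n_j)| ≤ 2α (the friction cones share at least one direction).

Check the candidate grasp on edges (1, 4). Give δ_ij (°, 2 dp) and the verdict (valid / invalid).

α = atan 0.7 = 34.99°;  2α = 69.98°
edge 1: e_1 = (+1.56, -0.59);  n_1 = (-0.3538, -0.9353)
edge 4: e_4 = (-2.19, +1.96);  n_4 = (+0.6669, +0.7452)
∠(n_1, n_4) = 158.89°
δ = |180° − 158.89°| = 21.11°
21.11° ≤ 2α = 69.98°  →  valid

δ = 21.11°, valid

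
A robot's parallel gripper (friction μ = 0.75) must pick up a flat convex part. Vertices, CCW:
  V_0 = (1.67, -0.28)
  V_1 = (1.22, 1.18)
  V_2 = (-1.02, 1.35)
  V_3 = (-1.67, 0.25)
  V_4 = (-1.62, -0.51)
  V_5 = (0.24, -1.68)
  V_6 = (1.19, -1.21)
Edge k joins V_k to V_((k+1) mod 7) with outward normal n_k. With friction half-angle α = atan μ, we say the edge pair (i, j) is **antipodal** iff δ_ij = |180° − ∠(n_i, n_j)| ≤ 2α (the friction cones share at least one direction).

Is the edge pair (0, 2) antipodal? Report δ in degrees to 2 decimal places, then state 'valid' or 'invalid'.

δ = 47.71°, valid

α = atan 0.75 = 36.87°;  2α = 73.74°
edge 0: e_0 = (-0.45, +1.46);  n_0 = (+0.9556, +0.2945)
edge 2: e_2 = (-0.65, -1.10);  n_2 = (-0.8609, +0.5087)
∠(n_0, n_2) = 132.29°
δ = |180° − 132.29°| = 47.71°
47.71° ≤ 2α = 73.74°  →  valid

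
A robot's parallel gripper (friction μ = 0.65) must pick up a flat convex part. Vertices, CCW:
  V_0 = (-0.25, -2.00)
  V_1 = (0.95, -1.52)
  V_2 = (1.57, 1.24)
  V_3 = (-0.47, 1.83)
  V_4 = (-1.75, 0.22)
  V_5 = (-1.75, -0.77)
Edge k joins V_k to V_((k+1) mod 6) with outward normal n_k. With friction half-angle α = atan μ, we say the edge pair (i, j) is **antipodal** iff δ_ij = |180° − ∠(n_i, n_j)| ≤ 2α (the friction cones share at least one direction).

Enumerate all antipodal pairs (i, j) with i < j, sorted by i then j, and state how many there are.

α = atan 0.65 = 33.02°;  2α = 66.05°
n_0 = (+0.3714, -0.9285)
n_1 = (+0.9757, -0.2192)
n_2 = (+0.2778, +0.9606)
n_3 = (-0.7828, +0.6223)
n_4 = (-1.0000, -0.0000)
n_5 = (-0.6341, -0.7733)
  (0,1): δ = 124.46°  ·
  (0,2): δ = 37.93°  ✓
  (0,3): δ = 29.71°  ✓
  (0,4): δ = 68.20°  ·
  (0,5): δ = 118.85°  ·
  (1,2): δ = 93.47°  ·
  (1,3): δ = 25.83°  ✓
  (1,4): δ = 12.66°  ✓
  (1,5): δ = 63.31°  ✓
  (2,3): δ = 112.36°  ·
  (2,4): δ = 73.87°  ·
  (2,5): δ = 23.22°  ✓
  (3,4): δ = 141.51°  ·
  (3,5): δ = 90.87°  ·
  (4,5): δ = 129.35°  ·
antipodal pairs: 6

count = 6; pairs: (0,2), (0,3), (1,3), (1,4), (1,5), (2,5)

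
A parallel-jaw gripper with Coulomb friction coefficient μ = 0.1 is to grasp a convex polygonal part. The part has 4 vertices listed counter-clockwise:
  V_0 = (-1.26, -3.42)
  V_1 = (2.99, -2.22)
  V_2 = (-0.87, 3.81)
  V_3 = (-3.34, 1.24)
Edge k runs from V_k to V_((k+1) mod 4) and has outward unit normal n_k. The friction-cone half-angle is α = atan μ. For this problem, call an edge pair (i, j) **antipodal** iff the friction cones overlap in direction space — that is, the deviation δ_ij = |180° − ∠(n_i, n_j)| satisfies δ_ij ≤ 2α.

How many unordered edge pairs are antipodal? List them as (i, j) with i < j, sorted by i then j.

α = atan 0.1 = 5.71°;  2α = 11.42°
n_0 = (+0.2717, -0.9624)
n_1 = (+0.8422, +0.5391)
n_2 = (-0.7210, +0.6929)
n_3 = (-0.9132, -0.4076)
  (0,1): δ = 73.14°  ·
  (0,2): δ = 30.37°  ·
  (0,3): δ = 98.29°  ·
  (1,2): δ = 76.49°  ·
  (1,3): δ = 8.57°  ✓
  (2,3): δ = 112.08°  ·
antipodal pairs: 1

count = 1; pairs: (1,3)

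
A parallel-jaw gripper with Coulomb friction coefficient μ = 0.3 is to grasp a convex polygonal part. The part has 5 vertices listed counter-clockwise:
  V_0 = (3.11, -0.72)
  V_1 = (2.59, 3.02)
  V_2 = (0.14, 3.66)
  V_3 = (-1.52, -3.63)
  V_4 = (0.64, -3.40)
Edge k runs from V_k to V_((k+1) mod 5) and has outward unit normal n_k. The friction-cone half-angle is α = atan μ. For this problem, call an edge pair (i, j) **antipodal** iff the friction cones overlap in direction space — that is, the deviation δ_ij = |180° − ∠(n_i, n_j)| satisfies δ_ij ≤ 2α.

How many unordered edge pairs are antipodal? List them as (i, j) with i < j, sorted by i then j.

count = 3; pairs: (0,2), (1,3), (2,4)

α = atan 0.3 = 16.70°;  2α = 33.40°
n_0 = (+0.9905, +0.1377)
n_1 = (+0.2527, +0.9675)
n_2 = (-0.9750, +0.2220)
n_3 = (+0.1059, -0.9944)
n_4 = (+0.7353, -0.6777)
  (0,1): δ = 112.56°  ·
  (0,2): δ = 20.74°  ✓
  (0,3): δ = 88.16°  ·
  (0,4): δ = 129.42°  ·
  (1,2): δ = 88.19°  ·
  (1,3): δ = 20.72°  ✓
  (1,4): δ = 61.97°  ·
  (2,3): δ = 71.09°  ·
  (2,4): δ = 29.84°  ✓
  (3,4): δ = 138.74°  ·
antipodal pairs: 3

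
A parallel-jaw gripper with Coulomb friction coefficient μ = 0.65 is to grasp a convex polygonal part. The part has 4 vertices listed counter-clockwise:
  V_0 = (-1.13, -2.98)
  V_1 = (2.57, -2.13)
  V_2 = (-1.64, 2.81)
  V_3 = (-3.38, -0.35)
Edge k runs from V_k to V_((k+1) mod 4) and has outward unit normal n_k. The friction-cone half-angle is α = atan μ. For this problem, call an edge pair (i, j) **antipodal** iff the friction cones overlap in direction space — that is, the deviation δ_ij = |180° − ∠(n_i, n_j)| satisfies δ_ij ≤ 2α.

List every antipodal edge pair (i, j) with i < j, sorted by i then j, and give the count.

α = atan 0.65 = 33.02°;  2α = 66.05°
n_0 = (+0.2239, -0.9746)
n_1 = (+0.7611, +0.6486)
n_2 = (-0.8760, +0.4823)
n_3 = (-0.7599, -0.6501)
  (0,1): δ = 62.50°  ✓
  (0,2): δ = 48.22°  ✓
  (0,3): δ = 117.61°  ·
  (1,2): δ = 69.28°  ·
  (1,3): δ = 0.11°  ✓
  (2,3): δ = 110.61°  ·
antipodal pairs: 3

count = 3; pairs: (0,1), (0,2), (1,3)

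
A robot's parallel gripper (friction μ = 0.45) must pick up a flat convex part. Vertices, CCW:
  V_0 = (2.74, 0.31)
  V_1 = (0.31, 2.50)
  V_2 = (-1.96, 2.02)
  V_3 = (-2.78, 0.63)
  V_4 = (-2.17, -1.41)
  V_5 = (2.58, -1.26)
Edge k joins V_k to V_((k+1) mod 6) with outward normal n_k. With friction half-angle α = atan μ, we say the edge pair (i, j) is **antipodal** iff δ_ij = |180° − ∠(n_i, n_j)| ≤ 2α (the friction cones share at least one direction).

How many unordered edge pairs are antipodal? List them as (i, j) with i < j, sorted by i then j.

α = atan 0.45 = 24.23°;  2α = 48.46°
n_0 = (+0.6695, +0.7428)
n_1 = (-0.2069, +0.9784)
n_2 = (-0.8613, +0.5081)
n_3 = (-0.9581, -0.2865)
n_4 = (+0.0316, -0.9995)
n_5 = (+0.9948, -0.1014)
  (0,1): δ = 126.03°  ·
  (0,2): δ = 78.51°  ·
  (0,3): δ = 31.33°  ✓
  (0,4): δ = 43.84°  ✓
  (0,5): δ = 126.21°  ·
  (1,2): δ = 132.48°  ·
  (1,3): δ = 85.29°  ·
  (1,4): δ = 10.13°  ✓
  (1,5): δ = 72.24°  ·
  (2,3): δ = 132.81°  ·
  (2,4): δ = 57.65°  ·
  (2,5): δ = 24.72°  ✓
  (3,4): δ = 104.84°  ·
  (3,5): δ = 22.47°  ✓
  (4,5): δ = 97.63°  ·
antipodal pairs: 5

count = 5; pairs: (0,3), (0,4), (1,4), (2,5), (3,5)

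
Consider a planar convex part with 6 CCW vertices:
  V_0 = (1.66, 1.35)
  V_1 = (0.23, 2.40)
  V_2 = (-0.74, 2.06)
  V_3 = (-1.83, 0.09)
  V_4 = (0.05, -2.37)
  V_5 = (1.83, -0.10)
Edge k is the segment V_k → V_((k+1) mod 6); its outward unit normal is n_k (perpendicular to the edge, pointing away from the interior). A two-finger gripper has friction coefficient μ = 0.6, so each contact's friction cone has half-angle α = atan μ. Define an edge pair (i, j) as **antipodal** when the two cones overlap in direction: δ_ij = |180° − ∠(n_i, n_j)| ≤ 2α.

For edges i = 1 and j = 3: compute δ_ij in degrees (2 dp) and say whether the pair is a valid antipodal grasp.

δ = 71.93°, invalid

α = atan 0.6 = 30.96°;  2α = 61.93°
edge 1: e_1 = (-0.97, -0.34);  n_1 = (-0.3308, +0.9437)
edge 3: e_3 = (+1.88, -2.46);  n_3 = (-0.7945, -0.6072)
∠(n_1, n_3) = 108.07°
δ = |180° − 108.07°| = 71.93°
71.93° > 2α = 61.93°  →  invalid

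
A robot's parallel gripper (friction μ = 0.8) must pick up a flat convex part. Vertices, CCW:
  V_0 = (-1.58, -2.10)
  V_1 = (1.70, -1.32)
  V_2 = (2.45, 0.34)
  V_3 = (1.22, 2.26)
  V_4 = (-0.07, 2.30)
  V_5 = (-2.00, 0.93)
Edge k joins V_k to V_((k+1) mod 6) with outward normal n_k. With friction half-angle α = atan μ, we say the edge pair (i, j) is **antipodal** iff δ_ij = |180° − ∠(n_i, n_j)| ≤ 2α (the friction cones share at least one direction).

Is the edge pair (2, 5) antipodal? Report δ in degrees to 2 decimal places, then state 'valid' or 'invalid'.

α = atan 0.8 = 38.66°;  2α = 77.32°
edge 2: e_2 = (-1.23, +1.92);  n_2 = (+0.8420, +0.5394)
edge 5: e_5 = (+0.42, -3.03);  n_5 = (-0.9905, -0.1373)
∠(n_2, n_5) = 155.25°
δ = |180° − 155.25°| = 24.75°
24.75° ≤ 2α = 77.32°  →  valid

δ = 24.75°, valid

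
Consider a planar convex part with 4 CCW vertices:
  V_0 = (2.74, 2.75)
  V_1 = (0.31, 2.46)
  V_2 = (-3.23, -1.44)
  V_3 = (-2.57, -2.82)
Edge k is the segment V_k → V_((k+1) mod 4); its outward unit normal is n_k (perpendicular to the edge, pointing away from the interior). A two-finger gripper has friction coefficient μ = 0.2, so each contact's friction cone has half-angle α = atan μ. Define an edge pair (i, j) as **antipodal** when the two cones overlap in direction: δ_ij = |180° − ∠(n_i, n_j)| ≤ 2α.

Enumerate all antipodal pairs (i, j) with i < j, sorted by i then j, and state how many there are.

count = 1; pairs: (1,3)

α = atan 0.2 = 11.31°;  2α = 22.62°
n_0 = (-0.1185, +0.9930)
n_1 = (-0.7405, +0.6721)
n_2 = (-0.9021, -0.4315)
n_3 = (+0.7238, -0.6900)
  (0,1): δ = 139.04°  ·
  (0,2): δ = 71.25°  ·
  (0,3): δ = 39.56°  ·
  (1,2): δ = 112.21°  ·
  (1,3): δ = 1.40°  ✓
  (2,3): δ = 69.19°  ·
antipodal pairs: 1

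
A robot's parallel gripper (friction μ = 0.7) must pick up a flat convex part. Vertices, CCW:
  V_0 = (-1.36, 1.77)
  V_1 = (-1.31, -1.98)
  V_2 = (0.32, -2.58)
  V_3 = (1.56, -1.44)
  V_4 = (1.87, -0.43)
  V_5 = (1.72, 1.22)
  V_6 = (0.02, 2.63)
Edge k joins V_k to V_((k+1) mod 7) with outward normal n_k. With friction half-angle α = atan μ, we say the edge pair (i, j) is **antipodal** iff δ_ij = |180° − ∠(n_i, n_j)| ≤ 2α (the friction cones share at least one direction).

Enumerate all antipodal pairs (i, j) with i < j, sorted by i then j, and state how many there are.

count = 10; pairs: (0,2), (0,3), (0,4), (0,5), (1,4), (1,5), (1,6), (2,6), (3,6), (4,6)

α = atan 0.7 = 34.99°;  2α = 69.98°
n_0 = (-0.9999, -0.0133)
n_1 = (-0.3454, -0.9384)
n_2 = (+0.6768, -0.7362)
n_3 = (+0.9560, -0.2934)
n_4 = (+0.9959, +0.0905)
n_5 = (+0.6384, +0.7697)
n_6 = (-0.5289, +0.8487)
  (0,1): δ = 110.97°  ·
  (0,2): δ = 48.17°  ✓
  (0,3): δ = 17.83°  ✓
  (0,4): δ = 4.43°  ✓
  (0,5): δ = 49.56°  ✓
  (0,6): δ = 121.17°  ·
  (1,2): δ = 117.20°  ·
  (1,3): δ = 86.85°  ·
  (1,4): δ = 64.60°  ✓
  (1,5): δ = 19.46°  ✓
  (1,6): δ = 52.14°  ✓
  (2,3): δ = 149.66°  ·
  (2,4): δ = 127.40°  ·
  (2,5): δ = 82.27°  ·
  (2,6): δ = 10.66°  ✓
  (3,4): δ = 157.74°  ·
  (3,5): δ = 112.61°  ·
  (3,6): δ = 41.01°  ✓
  (4,5): δ = 134.87°  ·
  (4,6): δ = 63.26°  ✓
  (5,6): δ = 108.40°  ·
antipodal pairs: 10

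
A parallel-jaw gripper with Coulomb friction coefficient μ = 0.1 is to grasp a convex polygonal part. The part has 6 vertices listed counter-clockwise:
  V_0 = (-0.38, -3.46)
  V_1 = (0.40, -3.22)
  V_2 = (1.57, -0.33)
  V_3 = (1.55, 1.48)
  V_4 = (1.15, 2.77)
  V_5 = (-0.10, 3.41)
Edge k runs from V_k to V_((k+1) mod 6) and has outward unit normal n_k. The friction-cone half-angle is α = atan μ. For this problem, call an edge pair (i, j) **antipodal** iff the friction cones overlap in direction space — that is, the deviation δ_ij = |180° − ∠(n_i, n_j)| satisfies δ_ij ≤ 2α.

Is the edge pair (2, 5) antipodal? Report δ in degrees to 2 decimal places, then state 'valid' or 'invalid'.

δ = 2.97°, valid

α = atan 0.1 = 5.71°;  2α = 11.42°
edge 2: e_2 = (-0.02, +1.81);  n_2 = (+0.9999, +0.0110)
edge 5: e_5 = (-0.28, -6.87);  n_5 = (-0.9992, +0.0407)
∠(n_2, n_5) = 177.03°
δ = |180° − 177.03°| = 2.97°
2.97° ≤ 2α = 11.42°  →  valid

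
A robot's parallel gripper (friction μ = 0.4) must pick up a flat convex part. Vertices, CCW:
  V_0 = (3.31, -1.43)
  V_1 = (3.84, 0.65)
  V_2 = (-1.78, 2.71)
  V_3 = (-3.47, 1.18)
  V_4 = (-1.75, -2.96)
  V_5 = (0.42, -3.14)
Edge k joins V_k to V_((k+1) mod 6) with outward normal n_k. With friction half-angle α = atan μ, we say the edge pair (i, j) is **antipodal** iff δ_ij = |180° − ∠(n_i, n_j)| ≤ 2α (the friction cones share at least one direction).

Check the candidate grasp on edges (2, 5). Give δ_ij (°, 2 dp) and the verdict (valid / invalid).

δ = 11.54°, valid

α = atan 0.4 = 21.80°;  2α = 43.60°
edge 2: e_2 = (-1.69, -1.53);  n_2 = (-0.6711, +0.7413)
edge 5: e_5 = (+2.89, +1.71);  n_5 = (+0.5092, -0.8606)
∠(n_2, n_5) = 168.46°
δ = |180° − 168.46°| = 11.54°
11.54° ≤ 2α = 43.60°  →  valid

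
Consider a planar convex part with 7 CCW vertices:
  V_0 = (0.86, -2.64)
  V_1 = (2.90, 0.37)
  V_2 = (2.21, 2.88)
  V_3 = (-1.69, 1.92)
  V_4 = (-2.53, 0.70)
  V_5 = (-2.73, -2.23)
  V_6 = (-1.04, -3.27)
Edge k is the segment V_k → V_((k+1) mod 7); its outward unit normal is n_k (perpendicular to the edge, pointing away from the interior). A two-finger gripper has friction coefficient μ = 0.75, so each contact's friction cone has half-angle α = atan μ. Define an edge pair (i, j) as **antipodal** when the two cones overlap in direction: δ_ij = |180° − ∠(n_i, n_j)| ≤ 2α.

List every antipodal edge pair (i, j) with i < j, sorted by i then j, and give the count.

count = 10; pairs: (0,2), (0,3), (0,4), (1,3), (1,4), (1,5), (2,5), (2,6), (3,6), (4,6)

α = atan 0.75 = 36.87°;  2α = 73.74°
n_0 = (+0.8278, -0.5610)
n_1 = (+0.9642, +0.2651)
n_2 = (-0.2390, +0.9710)
n_3 = (-0.8236, +0.5671)
n_4 = (-0.9977, +0.0681)
n_5 = (-0.5241, -0.8517)
n_6 = (+0.3147, -0.9492)
  (0,1): δ = 130.50°  ·
  (0,2): δ = 42.04°  ✓
  (0,3): δ = 0.42°  ✓
  (0,4): δ = 30.22°  ✓
  (0,5): δ = 92.52°  ·
  (0,6): δ = 142.47°  ·
  (1,2): δ = 91.54°  ·
  (1,3): δ = 49.92°  ✓
  (1,4): δ = 19.28°  ✓
  (1,5): δ = 43.02°  ✓
  (1,6): δ = 92.97°  ·
  (2,3): δ = 138.38°  ·
  (2,4): δ = 107.73°  ·
  (2,5): δ = 45.44°  ✓
  (2,6): δ = 4.52°  ✓
  (3,4): δ = 149.36°  ·
  (3,5): δ = 87.06°  ·
  (3,6): δ = 37.11°  ✓
  (4,5): δ = 117.70°  ·
  (4,6): δ = 67.75°  ✓
  (5,6): δ = 130.05°  ·
antipodal pairs: 10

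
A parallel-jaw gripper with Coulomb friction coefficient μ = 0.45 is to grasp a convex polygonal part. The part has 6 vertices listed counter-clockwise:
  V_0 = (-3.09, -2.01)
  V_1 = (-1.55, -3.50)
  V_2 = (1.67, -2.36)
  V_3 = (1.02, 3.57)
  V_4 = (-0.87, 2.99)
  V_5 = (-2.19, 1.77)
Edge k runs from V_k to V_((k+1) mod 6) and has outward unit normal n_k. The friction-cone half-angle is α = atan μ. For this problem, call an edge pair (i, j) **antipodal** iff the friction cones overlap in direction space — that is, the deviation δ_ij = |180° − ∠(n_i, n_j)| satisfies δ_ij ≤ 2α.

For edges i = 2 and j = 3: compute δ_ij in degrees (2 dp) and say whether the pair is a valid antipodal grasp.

δ = 79.20°, invalid

α = atan 0.45 = 24.23°;  2α = 48.46°
edge 2: e_2 = (-0.65, +5.93);  n_2 = (+0.9940, +0.1090)
edge 3: e_3 = (-1.89, -0.58);  n_3 = (-0.2934, +0.9560)
∠(n_2, n_3) = 100.80°
δ = |180° − 100.80°| = 79.20°
79.20° > 2α = 48.46°  →  invalid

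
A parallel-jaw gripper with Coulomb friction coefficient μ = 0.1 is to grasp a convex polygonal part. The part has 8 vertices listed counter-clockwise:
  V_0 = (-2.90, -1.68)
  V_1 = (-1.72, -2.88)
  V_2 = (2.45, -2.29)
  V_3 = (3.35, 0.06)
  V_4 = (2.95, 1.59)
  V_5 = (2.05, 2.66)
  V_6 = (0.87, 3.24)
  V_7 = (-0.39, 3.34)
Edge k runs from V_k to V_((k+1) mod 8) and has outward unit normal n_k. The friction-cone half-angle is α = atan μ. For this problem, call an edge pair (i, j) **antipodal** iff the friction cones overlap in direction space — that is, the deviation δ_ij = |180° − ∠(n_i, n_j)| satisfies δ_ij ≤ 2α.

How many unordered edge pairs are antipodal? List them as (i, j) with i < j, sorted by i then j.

count = 2; pairs: (0,4), (2,7)

α = atan 0.1 = 5.71°;  2α = 11.42°
n_0 = (-0.7130, -0.7011)
n_1 = (+0.1401, -0.9901)
n_2 = (+0.9339, -0.3576)
n_3 = (+0.9675, +0.2529)
n_4 = (+0.7653, +0.6437)
n_5 = (+0.4411, +0.8974)
n_6 = (+0.0791, +0.9969)
n_7 = (-0.8944, +0.4472)
  (0,1): δ = 126.47°  ·
  (0,2): δ = 65.47°  ·
  (0,3): δ = 29.87°  ·
  (0,4): δ = 4.45°  ✓
  (0,5): δ = 19.31°  ·
  (0,6): δ = 40.94°  ·
  (0,7): δ = 108.92°  ·
  (1,2): δ = 119.01°  ·
  (1,3): δ = 83.40°  ·
  (1,4): δ = 57.99°  ·
  (1,5): δ = 34.23°  ·
  (1,6): δ = 12.59°  ·
  (1,7): δ = 55.38°  ·
  (2,3): δ = 144.39°  ·
  (2,4): δ = 118.98°  ·
  (2,5): δ = 95.22°  ·
  (2,6): δ = 73.58°  ·
  (2,7): δ = 5.61°  ✓
  (3,4): δ = 154.58°  ·
  (3,5): δ = 130.83°  ·
  (3,6): δ = 109.19°  ·
  (3,7): δ = 41.22°  ·
  (4,5): δ = 156.24°  ·
  (4,6): δ = 134.61°  ·
  (4,7): δ = 66.63°  ·
  (5,6): δ = 158.36°  ·
  (5,7): δ = 90.39°  ·
  (6,7): δ = 112.03°  ·
antipodal pairs: 2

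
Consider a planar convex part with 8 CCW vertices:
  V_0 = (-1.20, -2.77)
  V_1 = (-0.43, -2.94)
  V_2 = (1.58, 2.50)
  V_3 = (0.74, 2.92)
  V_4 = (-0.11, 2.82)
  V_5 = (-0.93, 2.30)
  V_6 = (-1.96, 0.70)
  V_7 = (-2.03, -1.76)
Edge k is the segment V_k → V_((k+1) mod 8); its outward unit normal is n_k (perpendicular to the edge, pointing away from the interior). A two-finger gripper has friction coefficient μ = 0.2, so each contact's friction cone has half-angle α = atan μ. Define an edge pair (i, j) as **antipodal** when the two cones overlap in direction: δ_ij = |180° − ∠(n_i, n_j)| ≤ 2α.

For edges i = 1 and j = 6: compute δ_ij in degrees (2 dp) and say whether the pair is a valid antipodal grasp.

δ = 18.65°, valid

α = atan 0.2 = 11.31°;  2α = 22.62°
edge 1: e_1 = (+2.01, +5.44);  n_1 = (+0.9380, -0.3466)
edge 6: e_6 = (-0.07, -2.46);  n_6 = (-0.9996, +0.0284)
∠(n_1, n_6) = 161.35°
δ = |180° − 161.35°| = 18.65°
18.65° ≤ 2α = 22.62°  →  valid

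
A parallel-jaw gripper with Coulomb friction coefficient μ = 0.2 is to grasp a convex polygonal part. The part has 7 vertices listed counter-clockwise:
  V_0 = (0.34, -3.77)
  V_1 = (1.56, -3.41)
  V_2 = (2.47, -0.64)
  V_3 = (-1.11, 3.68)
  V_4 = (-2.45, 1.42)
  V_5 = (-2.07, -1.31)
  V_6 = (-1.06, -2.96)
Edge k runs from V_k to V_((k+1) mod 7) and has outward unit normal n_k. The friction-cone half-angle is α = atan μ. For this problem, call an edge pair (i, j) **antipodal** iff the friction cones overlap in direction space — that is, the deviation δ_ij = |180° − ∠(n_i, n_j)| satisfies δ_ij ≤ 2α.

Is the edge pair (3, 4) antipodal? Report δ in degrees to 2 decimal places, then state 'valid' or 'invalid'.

α = atan 0.2 = 11.31°;  2α = 22.62°
edge 3: e_3 = (-1.34, -2.26);  n_3 = (-0.8602, +0.5100)
edge 4: e_4 = (+0.38, -2.73);  n_4 = (-0.9905, -0.1379)
∠(n_3, n_4) = 38.59°
δ = |180° − 38.59°| = 141.41°
141.41° > 2α = 22.62°  →  invalid

δ = 141.41°, invalid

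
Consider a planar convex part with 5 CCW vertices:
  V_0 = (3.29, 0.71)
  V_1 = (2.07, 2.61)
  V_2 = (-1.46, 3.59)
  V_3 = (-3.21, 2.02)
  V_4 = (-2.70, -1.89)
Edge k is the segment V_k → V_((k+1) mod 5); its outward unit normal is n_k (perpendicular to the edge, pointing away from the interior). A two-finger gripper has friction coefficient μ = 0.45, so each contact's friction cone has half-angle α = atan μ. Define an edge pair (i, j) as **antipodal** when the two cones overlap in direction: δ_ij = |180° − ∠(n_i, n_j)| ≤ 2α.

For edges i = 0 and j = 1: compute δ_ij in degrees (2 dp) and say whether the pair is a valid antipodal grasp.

α = atan 0.45 = 24.23°;  2α = 48.46°
edge 0: e_0 = (-1.22, +1.90);  n_0 = (+0.8415, +0.5403)
edge 1: e_1 = (-3.53, +0.98);  n_1 = (+0.2675, +0.9636)
∠(n_0, n_1) = 41.78°
δ = |180° − 41.78°| = 138.22°
138.22° > 2α = 48.46°  →  invalid

δ = 138.22°, invalid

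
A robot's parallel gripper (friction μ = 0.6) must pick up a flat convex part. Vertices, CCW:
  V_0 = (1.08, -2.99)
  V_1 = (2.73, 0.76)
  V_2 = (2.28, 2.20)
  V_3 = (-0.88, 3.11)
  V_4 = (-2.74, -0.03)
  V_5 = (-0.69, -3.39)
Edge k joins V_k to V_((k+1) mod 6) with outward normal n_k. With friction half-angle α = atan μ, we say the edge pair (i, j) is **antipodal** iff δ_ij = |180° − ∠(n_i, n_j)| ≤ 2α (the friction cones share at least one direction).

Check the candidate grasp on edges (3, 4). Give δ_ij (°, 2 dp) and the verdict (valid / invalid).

α = atan 0.6 = 30.96°;  2α = 61.93°
edge 3: e_3 = (-1.86, -3.14);  n_3 = (-0.8604, +0.5097)
edge 4: e_4 = (+2.05, -3.36);  n_4 = (-0.8537, -0.5208)
∠(n_3, n_4) = 62.03°
δ = |180° − 62.03°| = 117.97°
117.97° > 2α = 61.93°  →  invalid

δ = 117.97°, invalid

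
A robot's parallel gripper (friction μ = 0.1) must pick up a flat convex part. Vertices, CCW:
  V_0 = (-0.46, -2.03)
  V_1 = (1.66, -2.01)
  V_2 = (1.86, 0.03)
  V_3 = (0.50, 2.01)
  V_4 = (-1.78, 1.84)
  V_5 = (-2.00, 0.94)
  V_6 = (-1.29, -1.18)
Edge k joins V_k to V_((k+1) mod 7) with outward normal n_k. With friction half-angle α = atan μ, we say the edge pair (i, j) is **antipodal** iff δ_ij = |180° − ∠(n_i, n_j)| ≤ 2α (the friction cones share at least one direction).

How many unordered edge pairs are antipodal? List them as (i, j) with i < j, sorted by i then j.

α = atan 0.1 = 5.71°;  2α = 11.42°
n_0 = (+0.0094, -1.0000)
n_1 = (+0.9952, -0.0976)
n_2 = (+0.8243, +0.5662)
n_3 = (-0.0744, +0.9972)
n_4 = (-0.9714, +0.2375)
n_5 = (-0.9482, -0.3176)
n_6 = (-0.7155, -0.6986)
  (0,1): δ = 96.14°  ·
  (0,2): δ = 56.06°  ·
  (0,3): δ = 3.72°  ✓
  (0,4): δ = 75.72°  ·
  (0,5): δ = 107.98°  ·
  (0,6): δ = 133.78°  ·
  (1,2): δ = 139.92°  ·
  (1,3): δ = 80.14°  ·
  (1,4): δ = 8.14°  ✓
  (1,5): δ = 24.12°  ·
  (1,6): δ = 49.92°  ·
  (2,3): δ = 120.22°  ·
  (2,4): δ = 48.22°  ·
  (2,5): δ = 15.97°  ·
  (2,6): δ = 9.83°  ✓
  (3,4): δ = 108.00°  ·
  (3,5): δ = 75.75°  ·
  (3,6): δ = 49.95°  ·
  (4,5): δ = 147.75°  ·
  (4,6): δ = 121.95°  ·
  (5,6): δ = 154.20°  ·
antipodal pairs: 3

count = 3; pairs: (0,3), (1,4), (2,6)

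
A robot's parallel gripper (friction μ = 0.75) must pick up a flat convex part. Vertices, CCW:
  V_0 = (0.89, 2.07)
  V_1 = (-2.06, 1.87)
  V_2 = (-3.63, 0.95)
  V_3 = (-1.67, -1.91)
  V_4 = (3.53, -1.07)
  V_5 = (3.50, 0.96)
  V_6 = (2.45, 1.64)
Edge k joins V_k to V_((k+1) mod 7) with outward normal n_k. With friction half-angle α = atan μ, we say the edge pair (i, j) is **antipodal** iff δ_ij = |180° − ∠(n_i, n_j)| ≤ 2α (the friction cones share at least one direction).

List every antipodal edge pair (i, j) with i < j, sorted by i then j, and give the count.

count = 9; pairs: (0,2), (0,3), (1,3), (1,4), (2,4), (2,5), (2,6), (3,5), (3,6)

α = atan 0.75 = 36.87°;  2α = 73.74°
n_0 = (-0.0676, +0.9977)
n_1 = (-0.5056, +0.8628)
n_2 = (-0.8249, -0.5653)
n_3 = (+0.1595, -0.9872)
n_4 = (+0.9999, +0.0148)
n_5 = (+0.5436, +0.8394)
n_6 = (+0.2657, +0.9640)
  (0,1): δ = 153.51°  ·
  (0,2): δ = 59.46°  ✓
  (0,3): δ = 5.30°  ✓
  (0,4): δ = 86.97°  ·
  (0,5): δ = 143.19°  ·
  (0,6): δ = 160.71°  ·
  (1,2): δ = 85.95°  ·
  (1,3): δ = 21.19°  ✓
  (1,4): δ = 60.48°  ✓
  (1,5): δ = 116.70°  ·
  (1,6): δ = 134.22°  ·
  (2,3): δ = 115.25°  ·
  (2,4): δ = 33.58°  ✓
  (2,5): δ = 22.65°  ✓
  (2,6): δ = 40.17°  ✓
  (3,4): δ = 98.33°  ·
  (3,5): δ = 42.10°  ✓
  (3,6): δ = 24.59°  ✓
  (4,5): δ = 123.77°  ·
  (4,6): δ = 106.26°  ·
  (5,6): δ = 162.48°  ·
antipodal pairs: 9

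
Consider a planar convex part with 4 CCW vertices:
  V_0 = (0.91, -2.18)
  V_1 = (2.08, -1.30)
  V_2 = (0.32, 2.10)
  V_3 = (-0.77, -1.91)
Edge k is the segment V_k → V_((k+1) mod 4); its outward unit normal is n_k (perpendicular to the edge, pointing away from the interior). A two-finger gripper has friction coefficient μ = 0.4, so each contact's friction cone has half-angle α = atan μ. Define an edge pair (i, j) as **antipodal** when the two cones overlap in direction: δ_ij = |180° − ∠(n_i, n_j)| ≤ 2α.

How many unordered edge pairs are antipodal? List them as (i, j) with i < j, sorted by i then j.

α = atan 0.4 = 21.80°;  2α = 43.60°
n_0 = (+0.6011, -0.7992)
n_1 = (+0.8881, +0.4597)
n_2 = (-0.9650, +0.2623)
n_3 = (-0.1587, -0.9873)
  (0,1): δ = 99.58°  ·
  (0,2): δ = 37.85°  ✓
  (0,3): δ = 133.92°  ·
  (1,2): δ = 42.57°  ✓
  (1,3): δ = 53.50°  ·
  (2,3): δ = 83.92°  ·
antipodal pairs: 2

count = 2; pairs: (0,2), (1,2)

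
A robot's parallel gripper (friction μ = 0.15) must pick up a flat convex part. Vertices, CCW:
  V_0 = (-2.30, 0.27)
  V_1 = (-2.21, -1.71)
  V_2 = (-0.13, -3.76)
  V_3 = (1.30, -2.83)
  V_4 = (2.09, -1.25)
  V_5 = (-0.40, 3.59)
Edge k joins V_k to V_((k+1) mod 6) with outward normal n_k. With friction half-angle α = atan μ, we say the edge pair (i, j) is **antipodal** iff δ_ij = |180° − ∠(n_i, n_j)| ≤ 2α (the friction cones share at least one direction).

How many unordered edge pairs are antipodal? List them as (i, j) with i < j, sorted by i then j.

α = atan 0.15 = 8.53°;  2α = 17.06°
n_0 = (-0.9990, -0.0454)
n_1 = (-0.7020, -0.7122)
n_2 = (+0.5452, -0.8383)
n_3 = (+0.8944, -0.4472)
n_4 = (+0.8892, +0.4575)
n_5 = (-0.8679, +0.4967)
  (0,1): δ = 137.19°  ·
  (0,2): δ = 59.56°  ·
  (0,3): δ = 29.17°  ·
  (0,4): δ = 24.62°  ·
  (0,5): δ = 147.62°  ·
  (1,2): δ = 102.38°  ·
  (1,3): δ = 71.98°  ·
  (1,4): δ = 18.19°  ·
  (1,5): δ = 104.80°  ·
  (2,3): δ = 149.60°  ·
  (2,4): δ = 95.81°  ·
  (2,5): δ = 27.18°  ·
  (3,4): δ = 126.21°  ·
  (3,5): δ = 3.22°  ✓
  (4,5): δ = 57.01°  ·
antipodal pairs: 1

count = 1; pairs: (3,5)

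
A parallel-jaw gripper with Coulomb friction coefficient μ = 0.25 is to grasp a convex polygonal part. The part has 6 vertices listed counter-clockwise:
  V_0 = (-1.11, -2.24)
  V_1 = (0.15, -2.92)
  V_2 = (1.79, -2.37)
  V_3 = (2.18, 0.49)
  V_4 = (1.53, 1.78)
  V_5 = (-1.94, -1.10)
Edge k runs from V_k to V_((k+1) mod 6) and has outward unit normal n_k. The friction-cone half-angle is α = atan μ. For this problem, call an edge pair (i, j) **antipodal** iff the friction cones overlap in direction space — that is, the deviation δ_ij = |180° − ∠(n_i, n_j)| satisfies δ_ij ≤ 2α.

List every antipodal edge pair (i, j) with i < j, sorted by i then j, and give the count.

count = 2; pairs: (1,4), (3,5)

α = atan 0.25 = 14.04°;  2α = 28.07°
n_0 = (-0.4749, -0.8800)
n_1 = (+0.3180, -0.9481)
n_2 = (+0.9908, -0.1351)
n_3 = (+0.8930, +0.4500)
n_4 = (-0.6387, +0.7695)
n_5 = (-0.8084, -0.5886)
  (0,1): δ = 133.11°  ·
  (0,2): δ = 69.41°  ·
  (0,3): δ = 34.90°  ·
  (0,4): δ = 68.05°  ·
  (0,5): δ = 154.41°  ·
  (1,2): δ = 116.30°  ·
  (1,3): δ = 81.80°  ·
  (1,4): δ = 21.15°  ✓
  (1,5): δ = 107.52°  ·
  (2,3): δ = 145.49°  ·
  (2,4): δ = 42.54°  ·
  (2,5): δ = 43.82°  ·
  (3,4): δ = 77.05°  ·
  (3,5): δ = 9.31°  ✓
  (4,5): δ = 93.63°  ·
antipodal pairs: 2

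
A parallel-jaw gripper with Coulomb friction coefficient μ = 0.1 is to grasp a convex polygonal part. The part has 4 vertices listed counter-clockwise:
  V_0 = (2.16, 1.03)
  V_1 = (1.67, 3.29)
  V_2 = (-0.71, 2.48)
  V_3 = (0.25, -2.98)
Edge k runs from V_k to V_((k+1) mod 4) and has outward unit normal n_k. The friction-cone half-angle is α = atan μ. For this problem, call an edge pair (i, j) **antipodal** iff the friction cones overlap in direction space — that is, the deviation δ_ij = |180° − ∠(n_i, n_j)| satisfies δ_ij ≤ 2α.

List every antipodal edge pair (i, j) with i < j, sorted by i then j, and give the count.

count = 1; pairs: (0,2)

α = atan 0.1 = 5.71°;  2α = 11.42°
n_0 = (+0.9773, +0.2119)
n_1 = (-0.3222, +0.9467)
n_2 = (-0.9849, -0.1732)
n_3 = (+0.9028, -0.4300)
  (0,1): δ = 83.44°  ·
  (0,2): δ = 2.26°  ✓
  (0,3): δ = 142.30°  ·
  (1,2): δ = 98.82°  ·
  (1,3): δ = 45.74°  ·
  (2,3): δ = 35.44°  ·
antipodal pairs: 1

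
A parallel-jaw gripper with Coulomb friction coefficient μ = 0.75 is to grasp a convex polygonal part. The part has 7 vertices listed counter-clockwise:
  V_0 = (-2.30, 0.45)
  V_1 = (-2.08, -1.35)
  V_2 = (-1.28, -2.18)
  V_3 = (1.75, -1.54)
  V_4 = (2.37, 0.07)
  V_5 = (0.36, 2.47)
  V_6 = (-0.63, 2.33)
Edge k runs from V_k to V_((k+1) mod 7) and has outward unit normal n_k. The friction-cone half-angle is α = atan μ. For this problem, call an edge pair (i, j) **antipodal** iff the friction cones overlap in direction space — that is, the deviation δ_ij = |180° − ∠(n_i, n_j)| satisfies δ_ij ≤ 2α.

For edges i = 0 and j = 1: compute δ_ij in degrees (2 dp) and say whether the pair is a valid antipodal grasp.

α = atan 0.75 = 36.87°;  2α = 73.74°
edge 0: e_0 = (+0.22, -1.80);  n_0 = (-0.9926, -0.1213)
edge 1: e_1 = (+0.80, -0.83);  n_1 = (-0.7200, -0.6940)
∠(n_0, n_1) = 36.98°
δ = |180° − 36.98°| = 143.02°
143.02° > 2α = 73.74°  →  invalid

δ = 143.02°, invalid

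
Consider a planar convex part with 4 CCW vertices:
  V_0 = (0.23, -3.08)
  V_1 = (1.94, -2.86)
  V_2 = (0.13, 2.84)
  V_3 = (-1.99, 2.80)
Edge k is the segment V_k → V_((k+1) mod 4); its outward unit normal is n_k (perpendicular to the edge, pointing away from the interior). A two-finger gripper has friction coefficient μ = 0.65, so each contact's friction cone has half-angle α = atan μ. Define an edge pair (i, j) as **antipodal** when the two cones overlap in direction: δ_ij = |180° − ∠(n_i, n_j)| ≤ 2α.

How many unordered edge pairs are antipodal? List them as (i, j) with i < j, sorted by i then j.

α = atan 0.65 = 33.02°;  2α = 66.05°
n_0 = (+0.1276, -0.9918)
n_1 = (+0.9531, +0.3027)
n_2 = (-0.0189, +0.9998)
n_3 = (-0.9355, -0.3532)
  (0,1): δ = 79.71°  ·
  (0,2): δ = 6.25°  ✓
  (0,3): δ = 103.35°  ·
  (1,2): δ = 106.54°  ·
  (1,3): δ = 3.07°  ✓
  (2,3): δ = 70.40°  ·
antipodal pairs: 2

count = 2; pairs: (0,2), (1,3)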